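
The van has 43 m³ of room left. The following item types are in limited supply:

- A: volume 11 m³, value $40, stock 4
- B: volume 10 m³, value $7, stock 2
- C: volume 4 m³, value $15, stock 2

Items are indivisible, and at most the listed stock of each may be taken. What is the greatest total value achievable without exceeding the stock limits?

Top feasible selections:
- 3×A + 2×C: volume 41, value 150
- 3×A + 1×C: volume 37, value 135
- 3×A + 1×B: volume 43, value 127
- 3×A: volume 33, value 120
Best: $150.

$150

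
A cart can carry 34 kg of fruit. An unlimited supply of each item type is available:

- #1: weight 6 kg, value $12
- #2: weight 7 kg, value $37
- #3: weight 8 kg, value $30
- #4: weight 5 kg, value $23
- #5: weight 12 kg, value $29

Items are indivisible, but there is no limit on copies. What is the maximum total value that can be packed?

Best value-per-unit is #2 at 37/7; filling with it alone gives 4×37 = 148.
Optimal mix: 4×#2 + 1×#4 → weight 33, value 171.

$171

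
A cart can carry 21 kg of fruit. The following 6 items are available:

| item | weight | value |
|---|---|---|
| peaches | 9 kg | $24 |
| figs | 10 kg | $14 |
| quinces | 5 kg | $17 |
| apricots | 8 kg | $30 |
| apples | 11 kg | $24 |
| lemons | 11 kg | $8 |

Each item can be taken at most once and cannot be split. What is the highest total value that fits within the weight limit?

$54

This is a 0/1 knapsack; check combinations near the capacity.
- peaches+apricots: weight 9+8=17, value 24+30=54
- apricots+apples: weight 8+11=19, value 30+24=54
- peaches+apples: weight 9+11=20, value 24+24=48
- quinces+apricots: weight 5+8=13, value 17+30=47
Best: $54.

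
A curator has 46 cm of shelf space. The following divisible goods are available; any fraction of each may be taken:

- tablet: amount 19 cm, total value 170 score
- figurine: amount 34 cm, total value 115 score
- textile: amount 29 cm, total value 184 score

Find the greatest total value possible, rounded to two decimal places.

Take in order of value per unit:
- tablet (170/19 per unit): all 19 → value 170, running total 170.00
- textile (184/29 per unit): 27 of 29 → value 27×184/29 = 171.3103, running total 341.31
Total 341.31.

341.31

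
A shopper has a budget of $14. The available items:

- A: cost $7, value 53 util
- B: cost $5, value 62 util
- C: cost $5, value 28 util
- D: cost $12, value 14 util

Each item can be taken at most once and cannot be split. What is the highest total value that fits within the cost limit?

Check high-value combinations within $14:
- A+B: cost 7+5=12, value 53+62=115
- B+C: cost 5+5=10, value 62+28=90
- A+C: cost 7+5=12, value 53+28=81
- B: cost 5, value 62
Best: 115 util.

115 util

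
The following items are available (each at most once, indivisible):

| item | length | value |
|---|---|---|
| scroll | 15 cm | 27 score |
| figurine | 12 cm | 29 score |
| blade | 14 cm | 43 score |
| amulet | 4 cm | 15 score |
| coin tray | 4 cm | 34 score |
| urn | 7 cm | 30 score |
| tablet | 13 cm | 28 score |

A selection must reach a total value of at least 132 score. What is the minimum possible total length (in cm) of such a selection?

37

Subsets with value ≥ 132, sorted by total length:
- figurine+blade+coin tray+urn: length 37, value 136
- blade+coin tray+urn+tablet: length 38, value 135
- figurine+amulet+coin tray+urn+tablet: length 40, value 136
Minimum length: 37 cm.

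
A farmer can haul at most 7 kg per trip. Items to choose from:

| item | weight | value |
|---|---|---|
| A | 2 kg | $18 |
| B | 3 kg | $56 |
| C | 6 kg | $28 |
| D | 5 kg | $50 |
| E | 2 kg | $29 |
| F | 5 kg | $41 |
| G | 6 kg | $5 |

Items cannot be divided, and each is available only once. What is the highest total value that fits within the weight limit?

Check high-value combinations within 7 kg:
- A+B+E: weight 2+3+2=7, value 18+56+29=103
- B+E: weight 3+2=5, value 56+29=85
- D+E: weight 5+2=7, value 50+29=79
Best: $103.

$103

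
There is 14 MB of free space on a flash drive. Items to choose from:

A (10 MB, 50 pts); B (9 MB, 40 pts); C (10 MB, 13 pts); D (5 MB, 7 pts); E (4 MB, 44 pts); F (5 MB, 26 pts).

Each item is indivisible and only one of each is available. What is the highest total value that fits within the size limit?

94 pts

Check high-value combinations within 14 MB:
- A+E: size 10+4=14, value 50+44=94
- B+E: size 9+4=13, value 40+44=84
- D+E+F: size 5+4+5=14, value 7+44+26=77
Best: 94 pts.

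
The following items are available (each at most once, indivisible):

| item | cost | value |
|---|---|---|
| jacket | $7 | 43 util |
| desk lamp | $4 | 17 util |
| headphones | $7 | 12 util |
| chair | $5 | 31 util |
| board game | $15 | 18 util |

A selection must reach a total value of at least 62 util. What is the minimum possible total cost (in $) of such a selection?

Subsets with value ≥ 62, sorted by total cost:
- jacket+chair: cost 12, value 74
- jacket+desk lamp+chair: cost 16, value 91
Minimum cost: 12 $.

12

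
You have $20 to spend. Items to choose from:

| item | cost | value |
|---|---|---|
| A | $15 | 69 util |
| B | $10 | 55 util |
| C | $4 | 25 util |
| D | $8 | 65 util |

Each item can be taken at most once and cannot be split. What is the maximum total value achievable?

120 util

Check high-value combinations within $20:
- B+D: cost 10+8=18, value 55+65=120
- A+C: cost 15+4=19, value 69+25=94
- C+D: cost 4+8=12, value 25+65=90
- B+C: cost 10+4=14, value 55+25=80
Best: 120 util.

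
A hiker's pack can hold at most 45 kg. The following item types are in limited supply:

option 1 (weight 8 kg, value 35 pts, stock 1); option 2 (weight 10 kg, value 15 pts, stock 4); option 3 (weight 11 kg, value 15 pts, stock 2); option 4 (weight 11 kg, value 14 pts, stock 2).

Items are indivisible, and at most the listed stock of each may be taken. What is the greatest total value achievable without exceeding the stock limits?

80 pts

Top feasible selections:
- 1×option 1 + 3×option 2: weight 38, value 80
- 1×option 1 + 2×option 2 + 1×option 3: weight 39, value 80
- 1×option 1 + 1×option 2 + 2×option 3: weight 40, value 80
- 1×option 1 + 2×option 2 + 1×option 4: weight 39, value 79
Best: 80 pts.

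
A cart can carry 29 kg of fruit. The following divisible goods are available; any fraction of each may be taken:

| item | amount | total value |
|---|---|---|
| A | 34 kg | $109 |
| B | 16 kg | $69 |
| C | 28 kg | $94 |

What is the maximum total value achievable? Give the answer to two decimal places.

Take in order of value per unit:
- B (69/16 per unit): all 16 → value 69, running total 69.00
- C (94/28 per unit): 13 of 28 → value 13×94/28 = 43.6429, running total 112.64
Total 112.64.

112.64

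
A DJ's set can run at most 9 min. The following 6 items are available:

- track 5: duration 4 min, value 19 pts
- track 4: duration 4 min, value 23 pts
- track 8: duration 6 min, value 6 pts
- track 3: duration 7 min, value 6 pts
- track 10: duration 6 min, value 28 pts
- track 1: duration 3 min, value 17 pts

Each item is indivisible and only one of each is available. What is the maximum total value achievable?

This is a 0/1 knapsack; check combinations near the capacity.
- track 10+track 1: duration 6+3=9, value 28+17=45
- track 5+track 4: duration 4+4=8, value 19+23=42
- track 4+track 1: duration 4+3=7, value 23+17=40
Best: 45 pts.

45 pts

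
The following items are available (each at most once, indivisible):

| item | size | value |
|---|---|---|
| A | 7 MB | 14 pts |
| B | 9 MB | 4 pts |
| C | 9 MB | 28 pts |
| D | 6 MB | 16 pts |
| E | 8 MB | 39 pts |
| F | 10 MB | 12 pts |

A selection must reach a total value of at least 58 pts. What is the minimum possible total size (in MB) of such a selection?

17

Subsets with value ≥ 58, sorted by total size:
- C+E: size 17, value 67
- A+D+E: size 21, value 69
- A+C+D: size 22, value 58
Minimum size: 17 MB.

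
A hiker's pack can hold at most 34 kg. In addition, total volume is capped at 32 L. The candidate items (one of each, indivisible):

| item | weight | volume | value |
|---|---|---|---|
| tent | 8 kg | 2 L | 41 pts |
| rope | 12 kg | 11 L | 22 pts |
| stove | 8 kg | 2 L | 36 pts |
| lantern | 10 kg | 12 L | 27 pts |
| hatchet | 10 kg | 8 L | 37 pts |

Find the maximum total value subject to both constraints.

Feasible sets respecting both limits:
- tent+stove+hatchet: weight 26, volume 12, value 114
- tent+lantern+hatchet: weight 28, volume 22, value 105
- tent+stove+lantern: weight 26, volume 16, value 104
Best: 114 pts.

114 pts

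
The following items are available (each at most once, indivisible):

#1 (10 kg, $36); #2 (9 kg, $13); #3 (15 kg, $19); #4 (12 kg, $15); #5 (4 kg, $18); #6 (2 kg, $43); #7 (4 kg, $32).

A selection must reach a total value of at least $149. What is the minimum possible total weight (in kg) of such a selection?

41

Subsets with value ≥ 149, sorted by total weight:
- #1+#2+#4+#5+#6+#7: weight 41, value 157
- #1+#2+#3+#5+#6+#7: weight 44, value 161
Minimum weight: 41 kg.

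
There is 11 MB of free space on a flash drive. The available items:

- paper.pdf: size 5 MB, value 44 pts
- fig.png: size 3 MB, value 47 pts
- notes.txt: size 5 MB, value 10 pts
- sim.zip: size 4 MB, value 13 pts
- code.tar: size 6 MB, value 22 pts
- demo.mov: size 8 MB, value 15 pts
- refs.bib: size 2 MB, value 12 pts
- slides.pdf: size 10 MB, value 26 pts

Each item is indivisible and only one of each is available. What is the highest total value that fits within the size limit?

103 pts

Check high-value combinations within 11 MB:
- paper.pdf+fig.png+refs.bib: size 5+3+2=10, value 44+47+12=103
- paper.pdf+fig.png: size 5+3=8, value 44+47=91
- fig.png+code.tar+refs.bib: size 3+6+2=11, value 47+22+12=81
- fig.png+sim.zip+refs.bib: size 3+4+2=9, value 47+13+12=72
- fig.png+code.tar: size 3+6=9, value 47+22=69
Best: 103 pts.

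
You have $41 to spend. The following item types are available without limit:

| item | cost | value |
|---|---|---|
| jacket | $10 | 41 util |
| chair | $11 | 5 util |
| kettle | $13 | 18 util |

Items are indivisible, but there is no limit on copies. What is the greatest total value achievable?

164 util

Best value-per-unit is jacket at 41/10, and filling with it alone uses cost 4×10=40. No mix of the others beats 4×41 = 164.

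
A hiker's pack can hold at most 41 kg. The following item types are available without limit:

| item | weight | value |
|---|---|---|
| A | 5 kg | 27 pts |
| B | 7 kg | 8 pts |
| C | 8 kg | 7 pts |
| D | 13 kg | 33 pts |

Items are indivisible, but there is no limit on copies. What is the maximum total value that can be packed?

Best value-per-unit is A at 27/5, and filling with it alone uses weight 8×5=40. No mix of the others beats 8×27 = 216.

216 pts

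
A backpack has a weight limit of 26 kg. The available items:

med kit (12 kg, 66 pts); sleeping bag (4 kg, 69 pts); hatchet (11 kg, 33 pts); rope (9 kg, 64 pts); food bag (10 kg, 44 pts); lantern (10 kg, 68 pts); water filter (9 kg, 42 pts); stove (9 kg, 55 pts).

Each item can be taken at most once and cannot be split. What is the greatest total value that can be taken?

203 pts

Check high-value combinations within 26 kg:
- med kit+sleeping bag+lantern: weight 12+4+10=26, value 66+69+68=203
- sleeping bag+rope+lantern: weight 4+9+10=23, value 69+64+68=201
- med kit+sleeping bag+rope: weight 12+4+9=25, value 66+69+64=199
- sleeping bag+lantern+stove: weight 4+10+9=23, value 69+68+55=192
- med kit+sleeping bag+stove: weight 12+4+9=25, value 66+69+55=190
Best: 203 pts.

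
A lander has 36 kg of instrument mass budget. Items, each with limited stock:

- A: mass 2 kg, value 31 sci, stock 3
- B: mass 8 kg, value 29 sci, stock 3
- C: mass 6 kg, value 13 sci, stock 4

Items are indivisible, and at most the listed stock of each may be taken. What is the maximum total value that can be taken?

Top feasible selections:
- 3×A + 3×B + 1×C: mass 36, value 193
- 3×A + 3×B: mass 30, value 180
Best: 193 sci.

193 sci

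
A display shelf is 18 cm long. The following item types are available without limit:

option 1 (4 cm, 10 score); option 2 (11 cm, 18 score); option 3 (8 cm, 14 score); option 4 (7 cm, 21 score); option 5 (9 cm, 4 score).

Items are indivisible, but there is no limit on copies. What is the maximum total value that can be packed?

Best value-per-unit is option 4 at 21/7; filling with it alone gives 2×21 = 42.
Optimal mix: 1×option 1 + 2×option 4 → length 18, value 52.

52 score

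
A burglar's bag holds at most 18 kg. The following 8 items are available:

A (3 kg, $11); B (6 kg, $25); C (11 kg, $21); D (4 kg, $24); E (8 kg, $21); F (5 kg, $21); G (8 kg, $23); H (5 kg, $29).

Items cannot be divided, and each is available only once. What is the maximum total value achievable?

Check high-value combinations within 18 kg:
- A+B+D+H: weight 3+6+4+5=18, value 11+25+24+29=89
- A+D+F+H: weight 3+4+5+5=17, value 11+24+21+29=85
- A+B+D+F: weight 3+6+4+5=18, value 11+25+24+21=81
- B+D+H: weight 6+4+5=15, value 25+24+29=78
- D+G+H: weight 4+8+5=17, value 24+23+29=76
Best: $89.

$89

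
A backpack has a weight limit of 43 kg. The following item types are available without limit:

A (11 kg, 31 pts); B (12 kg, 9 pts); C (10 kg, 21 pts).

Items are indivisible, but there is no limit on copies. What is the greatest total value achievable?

Best value-per-unit is A at 31/11; filling with it alone gives 3×31 = 93.
Optimal mix: 3×A + 1×C → weight 43, value 114.

114 pts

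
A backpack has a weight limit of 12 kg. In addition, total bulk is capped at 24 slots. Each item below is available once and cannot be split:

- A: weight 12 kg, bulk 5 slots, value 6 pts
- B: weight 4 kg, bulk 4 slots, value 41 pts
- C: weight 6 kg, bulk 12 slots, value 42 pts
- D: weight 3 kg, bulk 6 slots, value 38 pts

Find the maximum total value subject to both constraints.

Feasible sets respecting both limits:
- B+C: weight 10, bulk 16, value 83
- C+D: weight 9, bulk 18, value 80
- B+D: weight 7, bulk 10, value 79
- C: weight 6, bulk 12, value 42
Best: 83 pts.

83 pts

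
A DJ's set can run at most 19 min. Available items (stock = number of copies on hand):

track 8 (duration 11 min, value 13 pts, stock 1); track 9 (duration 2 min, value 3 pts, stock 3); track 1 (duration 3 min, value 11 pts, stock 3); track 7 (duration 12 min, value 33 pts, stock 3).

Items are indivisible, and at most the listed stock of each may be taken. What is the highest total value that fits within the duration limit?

Top feasible selections:
- 2×track 1 + 1×track 7: duration 18, value 55
- 2×track 9 + 1×track 1 + 1×track 7: duration 19, value 50
- 1×track 9 + 1×track 1 + 1×track 7: duration 17, value 47
- 1×track 1 + 1×track 7: duration 15, value 44
Best: 55 pts.

55 pts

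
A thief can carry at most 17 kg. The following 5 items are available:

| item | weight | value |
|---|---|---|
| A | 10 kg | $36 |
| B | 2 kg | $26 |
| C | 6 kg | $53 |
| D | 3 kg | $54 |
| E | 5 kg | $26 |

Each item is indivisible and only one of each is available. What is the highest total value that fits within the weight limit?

$159

Check high-value combinations within 17 kg:
- B+C+D+E: weight 2+6+3+5=16, value 26+53+54+26=159
- B+C+D: weight 2+6+3=11, value 26+53+54=133
- C+D+E: weight 6+3+5=14, value 53+54+26=133
- A+B+D: weight 10+2+3=15, value 36+26+54=116
- C+D: weight 6+3=9, value 53+54=107
Best: $159.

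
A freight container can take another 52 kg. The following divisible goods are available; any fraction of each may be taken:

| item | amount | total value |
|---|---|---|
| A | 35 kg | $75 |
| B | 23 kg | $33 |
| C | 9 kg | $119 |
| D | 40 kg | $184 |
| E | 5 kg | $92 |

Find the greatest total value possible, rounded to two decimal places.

Take in order of value per unit:
- E (92/5 per unit): all 5 → value 92, running total 92.00
- C (119/9 per unit): all 9 → value 119, running total 211.00
- D (184/40 per unit): 38 of 40 → value 38×184/40 = 174.8000, running total 385.80
Total 385.80.

385.80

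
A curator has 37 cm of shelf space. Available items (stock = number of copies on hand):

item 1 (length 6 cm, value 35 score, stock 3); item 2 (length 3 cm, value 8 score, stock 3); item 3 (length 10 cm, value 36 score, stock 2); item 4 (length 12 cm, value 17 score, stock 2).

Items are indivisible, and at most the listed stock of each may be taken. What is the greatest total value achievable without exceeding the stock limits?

165 score

Top feasible selections:
- 3×item 1 + 3×item 2 + 1×item 3: length 37, value 165
- 3×item 1 + 2×item 2 + 1×item 3: length 34, value 157
- 2×item 1 + 1×item 2 + 2×item 3: length 35, value 150
Best: 165 score.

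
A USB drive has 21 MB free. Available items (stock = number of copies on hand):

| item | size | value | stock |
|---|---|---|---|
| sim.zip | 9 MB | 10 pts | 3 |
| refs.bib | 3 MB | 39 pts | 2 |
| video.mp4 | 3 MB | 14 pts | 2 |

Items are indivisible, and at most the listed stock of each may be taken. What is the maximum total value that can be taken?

116 pts

Best selections within size 21 and stock limits:
- 1×sim.zip + 2×refs.bib + 2×video.mp4: size 21, value 116
- 2×refs.bib + 2×video.mp4: size 12, value 106
Best: 116 pts.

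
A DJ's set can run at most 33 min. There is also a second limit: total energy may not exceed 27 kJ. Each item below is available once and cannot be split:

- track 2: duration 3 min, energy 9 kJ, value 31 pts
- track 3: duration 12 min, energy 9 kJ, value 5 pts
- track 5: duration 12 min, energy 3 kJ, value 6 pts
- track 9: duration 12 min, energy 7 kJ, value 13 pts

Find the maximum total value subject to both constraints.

Feasible sets respecting both limits:
- track 2+track 5+track 9: duration 27, energy 19, value 50
- track 2+track 3+track 9: duration 27, energy 25, value 49
- track 2+track 9: duration 15, energy 16, value 44
- track 2+track 3+track 5: duration 27, energy 21, value 42
Best: 50 pts.

50 pts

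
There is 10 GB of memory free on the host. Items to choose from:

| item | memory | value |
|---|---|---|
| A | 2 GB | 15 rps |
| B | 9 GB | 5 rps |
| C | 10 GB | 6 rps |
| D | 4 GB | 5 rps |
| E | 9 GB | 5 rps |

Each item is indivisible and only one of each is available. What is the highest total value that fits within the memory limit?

Check high-value combinations within 10 GB:
- A+D: memory 2+4=6, value 15+5=20
- A: memory 2, value 15
- C: memory 10, value 6
- D: memory 4, value 5
Best: 20 rps.

20 rps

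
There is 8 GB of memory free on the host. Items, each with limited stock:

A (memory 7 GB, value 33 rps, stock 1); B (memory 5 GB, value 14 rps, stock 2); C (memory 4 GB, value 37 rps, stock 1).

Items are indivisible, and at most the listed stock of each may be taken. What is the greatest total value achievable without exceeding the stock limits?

37 rps

Top feasible selections:
- 1×C: memory 4, value 37
- 1×A: memory 7, value 33
- 1×B: memory 5, value 14
Best: 37 rps.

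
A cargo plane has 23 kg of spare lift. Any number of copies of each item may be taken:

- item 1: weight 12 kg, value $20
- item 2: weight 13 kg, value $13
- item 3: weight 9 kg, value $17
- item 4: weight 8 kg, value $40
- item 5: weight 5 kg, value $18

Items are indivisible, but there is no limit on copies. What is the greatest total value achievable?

$98

Best value-per-unit is item 4 at 40/8; filling with it alone gives 2×40 = 80.
Optimal mix: 2×item 4 + 1×item 5 → weight 21, value 98.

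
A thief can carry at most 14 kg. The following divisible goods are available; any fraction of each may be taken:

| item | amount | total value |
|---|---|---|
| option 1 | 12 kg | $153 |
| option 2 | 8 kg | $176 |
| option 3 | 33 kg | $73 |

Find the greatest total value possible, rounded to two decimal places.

Take in order of value per unit:
- option 2 (176/8 per unit): all 8 → value 176, running total 176.00
- option 1 (153/12 per unit): 6 of 12 → value 6×153/12 = 76.5000, running total 252.50
Total 252.50.

252.50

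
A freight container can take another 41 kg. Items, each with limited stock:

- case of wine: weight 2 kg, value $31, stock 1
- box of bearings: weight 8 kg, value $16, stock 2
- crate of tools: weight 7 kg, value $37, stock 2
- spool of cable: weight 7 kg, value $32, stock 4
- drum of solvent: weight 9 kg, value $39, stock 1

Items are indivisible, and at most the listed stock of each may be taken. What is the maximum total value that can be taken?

$208

Top feasible selections:
- 1×case of wine + 2×crate of tools + 2×spool of cable + 1×drum of solvent: weight 39, value 208
- 1×case of wine + 1×crate of tools + 3×spool of cable + 1×drum of solvent: weight 39, value 203
- 1×case of wine + 2×crate of tools + 3×spool of cable: weight 37, value 201
Best: $208.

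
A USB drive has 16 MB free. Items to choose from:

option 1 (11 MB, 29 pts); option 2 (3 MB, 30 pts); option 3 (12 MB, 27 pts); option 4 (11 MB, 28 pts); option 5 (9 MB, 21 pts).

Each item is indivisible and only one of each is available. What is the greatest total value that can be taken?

Check high-value combinations within 16 MB:
- option 1+option 2: size 11+3=14, value 29+30=59
- option 2+option 4: size 3+11=14, value 30+28=58
- option 2+option 3: size 3+12=15, value 30+27=57
Best: 59 pts.

59 pts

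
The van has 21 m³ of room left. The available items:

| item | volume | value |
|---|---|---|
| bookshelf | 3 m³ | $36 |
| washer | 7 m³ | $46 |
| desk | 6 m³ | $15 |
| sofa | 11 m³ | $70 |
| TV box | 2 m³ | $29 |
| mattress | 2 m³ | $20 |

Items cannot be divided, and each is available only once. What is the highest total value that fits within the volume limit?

Check high-value combinations within 21 m³:
- bookshelf+sofa+TV box+mattress: volume 3+11+2+2=18, value 36+70+29+20=155
- bookshelf+washer+sofa: volume 3+7+11=21, value 36+46+70=152
- bookshelf+washer+desk+TV box+mattress: volume 3+7+6+2+2=20, value 36+46+15+29+20=146
Best: $155.

$155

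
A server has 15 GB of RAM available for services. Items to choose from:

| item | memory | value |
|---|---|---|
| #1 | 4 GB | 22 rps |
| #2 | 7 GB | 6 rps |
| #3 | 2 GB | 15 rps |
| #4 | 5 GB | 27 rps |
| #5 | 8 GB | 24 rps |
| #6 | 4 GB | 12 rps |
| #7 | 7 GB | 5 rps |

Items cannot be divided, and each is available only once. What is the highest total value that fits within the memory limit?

76 rps

Check high-value combinations within 15 GB:
- #1+#3+#4+#6: memory 4+2+5+4=15, value 22+15+27+12=76
- #3+#4+#5: memory 2+5+8=15, value 15+27+24=66
- #1+#3+#4: memory 4+2+5=11, value 22+15+27=64
- #1+#4+#6: memory 4+5+4=13, value 22+27+12=61
Best: 76 rps.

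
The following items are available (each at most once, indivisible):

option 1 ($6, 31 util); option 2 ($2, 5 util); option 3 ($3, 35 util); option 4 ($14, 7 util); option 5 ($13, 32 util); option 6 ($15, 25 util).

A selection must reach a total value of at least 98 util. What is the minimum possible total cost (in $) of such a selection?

Subsets with value ≥ 98, sorted by total cost:
- option 1+option 3+option 5: cost 22, value 98
- option 1+option 2+option 3+option 5: cost 24, value 103
- option 1+option 3+option 4+option 5: cost 36, value 105
Minimum cost: 22 $.

22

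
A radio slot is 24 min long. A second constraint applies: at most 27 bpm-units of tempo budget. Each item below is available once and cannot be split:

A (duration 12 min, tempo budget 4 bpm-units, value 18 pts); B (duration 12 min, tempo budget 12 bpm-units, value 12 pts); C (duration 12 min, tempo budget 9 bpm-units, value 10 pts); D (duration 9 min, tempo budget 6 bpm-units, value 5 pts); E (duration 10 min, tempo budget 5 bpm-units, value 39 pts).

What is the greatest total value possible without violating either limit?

Feasible sets respecting both limits:
- A+E: duration 22, tempo budget 9, value 57
- B+E: duration 22, tempo budget 17, value 51
- C+E: duration 22, tempo budget 14, value 49
- D+E: duration 19, tempo budget 11, value 44
Best: 57 pts.

57 pts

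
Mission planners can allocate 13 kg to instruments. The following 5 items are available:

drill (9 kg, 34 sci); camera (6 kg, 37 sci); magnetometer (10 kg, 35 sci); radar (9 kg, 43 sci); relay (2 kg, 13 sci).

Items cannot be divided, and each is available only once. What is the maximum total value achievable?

Check high-value combinations within 13 kg:
- radar+relay: mass 9+2=11, value 43+13=56
- camera+relay: mass 6+2=8, value 37+13=50
- magnetometer+relay: mass 10+2=12, value 35+13=48
Best: 56 sci.

56 sci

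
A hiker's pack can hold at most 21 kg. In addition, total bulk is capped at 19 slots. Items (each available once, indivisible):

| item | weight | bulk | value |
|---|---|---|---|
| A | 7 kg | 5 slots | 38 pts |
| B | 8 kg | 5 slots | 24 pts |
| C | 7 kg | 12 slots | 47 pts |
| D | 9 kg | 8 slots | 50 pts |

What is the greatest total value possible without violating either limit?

88 pts

Feasible sets respecting both limits:
- A+D: weight 16, bulk 13, value 88
- A+C: weight 14, bulk 17, value 85
- B+D: weight 17, bulk 13, value 74
- B+C: weight 15, bulk 17, value 71
Best: 88 pts.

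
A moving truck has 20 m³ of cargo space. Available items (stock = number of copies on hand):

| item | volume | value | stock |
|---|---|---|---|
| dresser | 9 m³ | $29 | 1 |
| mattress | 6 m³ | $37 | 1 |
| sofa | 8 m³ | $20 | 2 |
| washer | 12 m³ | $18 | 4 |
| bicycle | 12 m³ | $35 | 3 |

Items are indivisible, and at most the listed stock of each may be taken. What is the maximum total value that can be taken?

$72

Top feasible selections:
- 1×mattress + 1×bicycle: volume 18, value 72
- 1×dresser + 1×mattress: volume 15, value 66
- 1×mattress + 1×sofa: volume 14, value 57
- 1×mattress + 1×washer: volume 18, value 55
Best: $72.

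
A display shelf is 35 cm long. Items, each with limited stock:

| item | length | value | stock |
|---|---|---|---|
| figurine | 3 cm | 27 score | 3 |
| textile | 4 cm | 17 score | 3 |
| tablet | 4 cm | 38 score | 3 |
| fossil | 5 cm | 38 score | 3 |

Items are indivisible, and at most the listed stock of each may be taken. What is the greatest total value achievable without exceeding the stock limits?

Best selections within length 35 and stock limits:
- 3×figurine + 1×textile + 3×tablet + 2×fossil: length 35, value 288
- 2×figurine + 3×tablet + 3×fossil: length 33, value 282
Best: 288 score.

288 score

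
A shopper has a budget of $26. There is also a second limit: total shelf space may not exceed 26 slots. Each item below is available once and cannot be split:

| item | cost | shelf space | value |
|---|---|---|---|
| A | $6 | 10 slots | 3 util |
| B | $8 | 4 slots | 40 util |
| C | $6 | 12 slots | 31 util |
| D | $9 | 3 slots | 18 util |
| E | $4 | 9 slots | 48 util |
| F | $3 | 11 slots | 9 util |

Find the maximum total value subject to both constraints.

Feasible sets respecting both limits:
- B+C+E: cost 18, shelf space 25, value 119
- B+D+E: cost 21, shelf space 16, value 106
- C+D+E: cost 19, shelf space 24, value 97
- B+E+F: cost 15, shelf space 24, value 97
Best: 119 util.

119 util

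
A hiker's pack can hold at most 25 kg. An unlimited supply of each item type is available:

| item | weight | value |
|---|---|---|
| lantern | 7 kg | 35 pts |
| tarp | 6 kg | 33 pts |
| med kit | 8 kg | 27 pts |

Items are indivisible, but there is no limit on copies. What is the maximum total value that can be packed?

Best value-per-unit is tarp at 33/6; filling with it alone gives 4×33 = 132.
Optimal mix: 1×lantern + 3×tarp → weight 25, value 134.

134 pts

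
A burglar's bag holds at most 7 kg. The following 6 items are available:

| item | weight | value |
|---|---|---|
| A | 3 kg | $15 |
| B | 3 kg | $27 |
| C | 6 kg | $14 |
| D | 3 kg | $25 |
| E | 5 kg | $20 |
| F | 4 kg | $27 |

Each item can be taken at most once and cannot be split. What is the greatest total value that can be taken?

$54

This is a 0/1 knapsack; check combinations near the capacity.
- B+F: weight 3+4=7, value 27+27=54
- B+D: weight 3+3=6, value 27+25=52
- D+F: weight 3+4=7, value 25+27=52
- A+B: weight 3+3=6, value 15+27=42
- A+F: weight 3+4=7, value 15+27=42
Best: $54.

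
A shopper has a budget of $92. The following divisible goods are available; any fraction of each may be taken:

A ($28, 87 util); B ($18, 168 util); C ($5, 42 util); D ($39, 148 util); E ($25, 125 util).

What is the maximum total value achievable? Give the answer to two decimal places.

498.54

Take in order of value per unit:
- B (168/18 per unit): all 18 → value 168, running total 168.00
- C (42/5 per unit): all 5 → value 42, running total 210.00
- E (125/25 per unit): all 25 → value 125, running total 335.00
- D (148/39 per unit): all 39 → value 148, running total 483.00
- A (87/28 per unit): 5 of 28 → value 5×87/28 = 15.5357, running total 498.54
Total 498.54.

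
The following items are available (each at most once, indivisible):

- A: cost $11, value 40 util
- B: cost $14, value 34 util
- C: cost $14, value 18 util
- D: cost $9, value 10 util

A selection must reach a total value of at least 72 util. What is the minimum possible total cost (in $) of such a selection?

25

Subsets with value ≥ 72, sorted by total cost:
- A+B: cost 25, value 74
- A+B+D: cost 34, value 84
- A+B+C: cost 39, value 92
- A+B+C+D: cost 48, value 102
Minimum cost: 25 $.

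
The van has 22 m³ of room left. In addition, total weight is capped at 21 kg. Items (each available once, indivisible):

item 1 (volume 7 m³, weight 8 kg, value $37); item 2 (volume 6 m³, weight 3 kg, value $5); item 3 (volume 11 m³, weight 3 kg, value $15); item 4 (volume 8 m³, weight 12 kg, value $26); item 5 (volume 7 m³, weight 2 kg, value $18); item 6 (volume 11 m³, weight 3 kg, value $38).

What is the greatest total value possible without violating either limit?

$75

Feasible sets respecting both limits:
- item 1+item 6: volume 18, weight 11, value 75
- item 4+item 6: volume 19, weight 15, value 64
- item 1+item 4: volume 15, weight 20, value 63
- item 1+item 2+item 5: volume 20, weight 13, value 60
Best: $75.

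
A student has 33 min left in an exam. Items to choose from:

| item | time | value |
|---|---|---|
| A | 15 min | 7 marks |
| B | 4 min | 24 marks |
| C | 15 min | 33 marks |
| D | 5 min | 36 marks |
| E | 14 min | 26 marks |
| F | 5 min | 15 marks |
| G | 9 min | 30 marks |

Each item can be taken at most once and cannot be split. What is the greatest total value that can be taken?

123 marks

This is a 0/1 knapsack; check combinations near the capacity.
- B+C+D+G: time 4+15+5+9=33, value 24+33+36+30=123
- B+D+E+G: time 4+5+14+9=32, value 24+36+26+30=116
- B+C+D+F: time 4+15+5+5=29, value 24+33+36+15=108
- D+E+F+G: time 5+14+5+9=33, value 36+26+15+30=107
- B+D+F+G: time 4+5+5+9=23, value 24+36+15+30=105
Best: 123 marks.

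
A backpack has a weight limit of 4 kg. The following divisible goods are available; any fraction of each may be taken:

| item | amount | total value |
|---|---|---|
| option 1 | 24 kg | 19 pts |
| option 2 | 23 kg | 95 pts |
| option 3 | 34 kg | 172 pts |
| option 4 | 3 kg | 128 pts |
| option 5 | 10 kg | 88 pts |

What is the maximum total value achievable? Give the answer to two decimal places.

136.80

Take in order of value per unit:
- option 4 (128/3 per unit): all 3 → value 128, running total 128.00
- option 5 (88/10 per unit): 1 of 10 → value 1×88/10 = 8.8000, running total 136.80
Total 136.80.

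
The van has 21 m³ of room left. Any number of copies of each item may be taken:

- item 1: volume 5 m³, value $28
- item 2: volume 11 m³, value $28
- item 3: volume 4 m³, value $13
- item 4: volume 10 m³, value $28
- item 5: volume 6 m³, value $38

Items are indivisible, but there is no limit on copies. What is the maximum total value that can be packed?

Best value-per-unit is item 5 at 38/6; filling with it alone gives 3×38 = 114.
Optimal mix: 3×item 1 + 1×item 5 → volume 21, value 122.

$122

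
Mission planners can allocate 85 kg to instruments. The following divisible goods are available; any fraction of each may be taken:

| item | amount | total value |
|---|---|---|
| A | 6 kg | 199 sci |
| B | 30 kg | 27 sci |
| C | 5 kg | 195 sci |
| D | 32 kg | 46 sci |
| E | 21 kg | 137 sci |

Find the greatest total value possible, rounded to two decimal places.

Take in order of value per unit:
- C (195/5 per unit): all 5 → value 195, running total 195.00
- A (199/6 per unit): all 6 → value 199, running total 394.00
- E (137/21 per unit): all 21 → value 137, running total 531.00
- D (46/32 per unit): all 32 → value 46, running total 577.00
- B (27/30 per unit): 21 of 30 → value 21×27/30 = 18.9000, running total 595.90
Total 595.90.

595.90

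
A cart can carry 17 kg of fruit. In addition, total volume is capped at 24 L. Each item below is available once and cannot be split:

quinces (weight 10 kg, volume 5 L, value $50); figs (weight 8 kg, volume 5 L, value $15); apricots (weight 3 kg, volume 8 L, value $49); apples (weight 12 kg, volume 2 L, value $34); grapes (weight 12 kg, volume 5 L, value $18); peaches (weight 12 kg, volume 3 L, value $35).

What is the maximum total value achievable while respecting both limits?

Feasible sets respecting both limits:
- quinces+apricots: weight 13, volume 13, value 99
- apricots+peaches: weight 15, volume 11, value 84
- apricots+apples: weight 15, volume 10, value 83
- apricots+grapes: weight 15, volume 13, value 67
Best: $99.

$99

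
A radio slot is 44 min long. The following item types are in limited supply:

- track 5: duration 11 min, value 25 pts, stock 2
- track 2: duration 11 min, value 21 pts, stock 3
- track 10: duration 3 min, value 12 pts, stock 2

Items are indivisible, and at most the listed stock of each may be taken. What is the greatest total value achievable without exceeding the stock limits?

95 pts

Best selections within duration 44 and stock limits:
- 2×track 5 + 1×track 2 + 2×track 10: duration 39, value 95
- 2×track 5 + 2×track 2: duration 44, value 92
- 1×track 5 + 2×track 2 + 2×track 10: duration 39, value 91
Best: 95 pts.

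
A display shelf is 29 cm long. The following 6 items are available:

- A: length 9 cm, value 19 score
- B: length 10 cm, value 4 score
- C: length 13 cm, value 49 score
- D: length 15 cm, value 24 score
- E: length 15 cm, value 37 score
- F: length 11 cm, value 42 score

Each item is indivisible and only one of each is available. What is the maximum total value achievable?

Check high-value combinations within 29 cm:
- C+F: length 13+11=24, value 49+42=91
- C+E: length 13+15=28, value 49+37=86
- E+F: length 15+11=26, value 37+42=79
- C+D: length 13+15=28, value 49+24=73
Best: 91 score.

91 score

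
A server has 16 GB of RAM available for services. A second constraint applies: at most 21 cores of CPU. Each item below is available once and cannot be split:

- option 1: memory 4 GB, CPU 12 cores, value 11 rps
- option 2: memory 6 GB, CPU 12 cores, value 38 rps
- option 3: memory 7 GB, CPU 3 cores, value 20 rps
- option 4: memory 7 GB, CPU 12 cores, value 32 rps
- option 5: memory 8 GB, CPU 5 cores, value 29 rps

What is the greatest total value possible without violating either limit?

67 rps

Feasible sets respecting both limits:
- option 2+option 5: memory 14, CPU 17, value 67
- option 4+option 5: memory 15, CPU 17, value 61
- option 2+option 3: memory 13, CPU 15, value 58
Best: 67 rps.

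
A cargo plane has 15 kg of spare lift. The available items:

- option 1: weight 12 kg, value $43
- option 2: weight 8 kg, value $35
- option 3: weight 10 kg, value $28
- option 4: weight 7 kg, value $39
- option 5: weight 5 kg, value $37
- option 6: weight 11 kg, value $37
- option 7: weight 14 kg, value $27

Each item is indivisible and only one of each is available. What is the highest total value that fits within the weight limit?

This is a 0/1 knapsack; check combinations near the capacity.
- option 4+option 5: weight 7+5=12, value 39+37=76
- option 2+option 4: weight 8+7=15, value 35+39=74
- option 2+option 5: weight 8+5=13, value 35+37=72
Best: $76.

$76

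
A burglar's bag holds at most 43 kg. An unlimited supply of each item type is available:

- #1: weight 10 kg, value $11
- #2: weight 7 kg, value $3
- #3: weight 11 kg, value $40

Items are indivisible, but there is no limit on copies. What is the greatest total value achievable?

Best value-per-unit is #3 at 40/11; filling with it alone gives 3×40 = 120.
Optimal mix: 1×#1 + 3×#3 → weight 43, value 131.

$131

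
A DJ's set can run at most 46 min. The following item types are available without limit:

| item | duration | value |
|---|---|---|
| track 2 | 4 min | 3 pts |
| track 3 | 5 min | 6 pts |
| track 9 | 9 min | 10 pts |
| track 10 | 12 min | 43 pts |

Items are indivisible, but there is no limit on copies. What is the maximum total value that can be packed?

141 pts

Best value-per-unit is track 10 at 43/12; filling with it alone gives 3×43 = 129.
Optimal mix: 2×track 3 + 3×track 10 → duration 46, value 141.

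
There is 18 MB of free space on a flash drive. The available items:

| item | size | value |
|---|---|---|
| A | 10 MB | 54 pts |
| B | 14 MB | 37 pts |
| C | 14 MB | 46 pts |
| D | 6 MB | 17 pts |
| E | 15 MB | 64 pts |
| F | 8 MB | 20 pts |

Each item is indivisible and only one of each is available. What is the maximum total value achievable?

Check high-value combinations within 18 MB:
- A+F: size 10+8=18, value 54+20=74
- A+D: size 10+6=16, value 54+17=71
- E: size 15, value 64
- A: size 10, value 54
- C: size 14, value 46
Best: 74 pts.

74 pts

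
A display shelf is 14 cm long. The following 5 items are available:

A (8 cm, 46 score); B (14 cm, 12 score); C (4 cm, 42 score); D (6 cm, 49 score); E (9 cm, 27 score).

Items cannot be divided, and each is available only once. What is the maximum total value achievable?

95 score

Check high-value combinations within 14 cm:
- A+D: length 8+6=14, value 46+49=95
- C+D: length 4+6=10, value 42+49=91
- A+C: length 8+4=12, value 46+42=88
Best: 95 score.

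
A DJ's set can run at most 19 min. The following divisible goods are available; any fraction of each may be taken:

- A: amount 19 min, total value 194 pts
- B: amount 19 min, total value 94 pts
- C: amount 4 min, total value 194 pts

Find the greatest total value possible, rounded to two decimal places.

Take in order of value per unit:
- C (194/4 per unit): all 4 → value 194, running total 194.00
- A (194/19 per unit): 15 of 19 → value 15×194/19 = 153.1579, running total 347.16
Total 347.16.

347.16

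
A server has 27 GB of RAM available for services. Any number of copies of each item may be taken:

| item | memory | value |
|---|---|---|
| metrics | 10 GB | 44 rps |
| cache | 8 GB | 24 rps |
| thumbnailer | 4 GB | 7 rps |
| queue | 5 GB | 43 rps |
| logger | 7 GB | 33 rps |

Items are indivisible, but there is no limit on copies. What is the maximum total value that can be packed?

Best value-per-unit is queue at 43/5, and filling with it alone uses memory 5×5=25. No mix of the others beats 5×43 = 215.

215 rps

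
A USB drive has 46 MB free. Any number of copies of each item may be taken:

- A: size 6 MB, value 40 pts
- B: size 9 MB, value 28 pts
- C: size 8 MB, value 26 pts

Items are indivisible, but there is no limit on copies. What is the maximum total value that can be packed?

280 pts

Best value-per-unit is A at 40/6, and filling with it alone uses size 7×6=42. No mix of the others beats 7×40 = 280.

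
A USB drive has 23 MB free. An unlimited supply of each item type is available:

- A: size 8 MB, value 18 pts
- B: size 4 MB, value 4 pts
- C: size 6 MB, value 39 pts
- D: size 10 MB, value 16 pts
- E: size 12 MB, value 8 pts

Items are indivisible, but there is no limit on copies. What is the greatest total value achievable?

Best value-per-unit is C at 39/6; filling with it alone gives 3×39 = 117.
Optimal mix: 1×B + 3×C → size 22, value 121.

121 pts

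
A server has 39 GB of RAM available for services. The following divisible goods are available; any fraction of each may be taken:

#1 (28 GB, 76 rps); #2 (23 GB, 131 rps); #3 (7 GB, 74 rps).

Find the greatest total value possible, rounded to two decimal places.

Take in order of value per unit:
- #3 (74/7 per unit): all 7 → value 74, running total 74.00
- #2 (131/23 per unit): all 23 → value 131, running total 205.00
- #1 (76/28 per unit): 9 of 28 → value 9×76/28 = 24.4286, running total 229.43
Total 229.43.

229.43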